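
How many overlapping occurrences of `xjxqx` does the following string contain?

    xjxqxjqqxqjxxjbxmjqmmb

Sliding a length-5 window over the 22 characters (18 positions):
  position 1–5: xjxqx

1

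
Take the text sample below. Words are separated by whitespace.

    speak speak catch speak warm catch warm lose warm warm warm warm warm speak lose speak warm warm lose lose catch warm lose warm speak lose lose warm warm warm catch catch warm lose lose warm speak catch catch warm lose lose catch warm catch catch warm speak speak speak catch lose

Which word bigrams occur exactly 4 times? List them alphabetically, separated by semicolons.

Bigram counts meeting the condition (exactly 4 times):
  lose lose: 4
  lose warm: 4
  warm speak: 4

lose lose; lose warm; warm speak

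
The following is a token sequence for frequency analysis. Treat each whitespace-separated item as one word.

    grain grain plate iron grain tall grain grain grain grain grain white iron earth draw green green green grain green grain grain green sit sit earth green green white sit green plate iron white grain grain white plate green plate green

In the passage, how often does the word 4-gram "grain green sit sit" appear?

1

Scanning the 38 overlapping 4-gram windows for "grain green sit sit":
  position 22–25: grain green sit sit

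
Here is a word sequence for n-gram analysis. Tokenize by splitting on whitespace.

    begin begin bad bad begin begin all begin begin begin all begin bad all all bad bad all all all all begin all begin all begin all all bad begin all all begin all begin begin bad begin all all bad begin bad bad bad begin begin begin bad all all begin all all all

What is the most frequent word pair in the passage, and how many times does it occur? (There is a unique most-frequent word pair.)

"all all", 10 times

Bigram frequencies (highest first):
  all all: 10
  begin all: 9
  all begin: 8
  begin begin: 7
  begin bad: 5
  bad begin: 5
  … (3 more, each ≤ 4)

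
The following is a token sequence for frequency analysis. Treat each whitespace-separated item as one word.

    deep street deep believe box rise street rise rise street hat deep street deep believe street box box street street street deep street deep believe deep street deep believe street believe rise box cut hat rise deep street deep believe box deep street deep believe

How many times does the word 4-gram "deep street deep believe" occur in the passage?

Scanning the 42 overlapping 4-gram windows for "deep street deep believe":
  position 1–4: deep street deep believe
  position 12–15: deep street deep believe
  position 22–25: deep street deep believe
  position 26–29: deep street deep believe
  position 37–40: deep street deep believe
  position 42–45: deep street deep believe

6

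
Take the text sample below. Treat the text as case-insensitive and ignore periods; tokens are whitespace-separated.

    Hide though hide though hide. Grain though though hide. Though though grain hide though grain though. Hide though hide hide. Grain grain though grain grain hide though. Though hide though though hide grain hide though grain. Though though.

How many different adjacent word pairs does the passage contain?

38 tokens → 37 bigram windows in total.
Repeated bigrams (each contributes count−1 duplicates):
  hide though: 8
  though hide: 7
  though though: 5
  grain though: 4
  though grain: 4
  grain hide: 3
  hide grain: 3
  grain grain: 2
28 duplicate windows → 37 − 28 = 9 distinct.

9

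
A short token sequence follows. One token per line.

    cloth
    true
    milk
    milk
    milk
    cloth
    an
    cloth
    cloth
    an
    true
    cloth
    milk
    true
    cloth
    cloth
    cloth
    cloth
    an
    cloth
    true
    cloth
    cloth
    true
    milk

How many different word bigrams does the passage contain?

25 tokens → 24 bigram windows in total.
Repeated bigrams (each contributes count−1 duplicates):
  cloth cloth: 5
  cloth an: 3
  cloth true: 3
  true cloth: 3
  an cloth: 2
  milk milk: 2
  true milk: 2
13 duplicate windows → 24 − 13 = 11 distinct.

11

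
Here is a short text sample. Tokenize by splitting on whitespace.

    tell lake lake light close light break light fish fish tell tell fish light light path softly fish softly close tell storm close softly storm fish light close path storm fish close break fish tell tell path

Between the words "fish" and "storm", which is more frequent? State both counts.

"fish" (7 vs 3)

"fish": 7 occurrences
"storm": 3 occurrences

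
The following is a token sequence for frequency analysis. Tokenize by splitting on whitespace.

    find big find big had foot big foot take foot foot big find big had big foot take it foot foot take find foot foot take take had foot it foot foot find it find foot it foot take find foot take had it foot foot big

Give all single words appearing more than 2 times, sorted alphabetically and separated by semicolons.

big; find; foot; had; it; take

Unigram counts meeting the condition (more than 2 times):
  big: 7
  find: 7
  foot: 17
  had: 4
  it: 5
  take: 7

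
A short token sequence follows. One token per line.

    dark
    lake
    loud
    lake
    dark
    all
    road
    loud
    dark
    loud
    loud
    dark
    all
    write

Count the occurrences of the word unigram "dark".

4

Scanning the 14 tokens for "dark":
  position 1: dark
  position 5: dark
  position 9: dark
  position 12: dark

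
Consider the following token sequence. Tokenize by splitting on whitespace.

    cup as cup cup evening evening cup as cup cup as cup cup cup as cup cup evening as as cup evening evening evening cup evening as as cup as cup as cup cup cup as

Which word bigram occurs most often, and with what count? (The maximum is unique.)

"as cup", 8 times

Bigram frequencies (highest first):
  as cup: 8
  cup as: 7
  cup cup: 7
  cup evening: 4
  evening evening: 3
  evening cup: 2
  … (2 more, each ≤ 2)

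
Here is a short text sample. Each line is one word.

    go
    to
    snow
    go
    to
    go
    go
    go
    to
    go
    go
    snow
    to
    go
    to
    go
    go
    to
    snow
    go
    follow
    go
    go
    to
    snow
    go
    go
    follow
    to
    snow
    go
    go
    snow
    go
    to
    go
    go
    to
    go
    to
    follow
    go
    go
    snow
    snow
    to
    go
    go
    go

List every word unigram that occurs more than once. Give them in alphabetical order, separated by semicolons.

Unigram counts meeting the condition (more than once):
  follow: 3
  go: 26
  snow: 8
  to: 12

follow; go; snow; to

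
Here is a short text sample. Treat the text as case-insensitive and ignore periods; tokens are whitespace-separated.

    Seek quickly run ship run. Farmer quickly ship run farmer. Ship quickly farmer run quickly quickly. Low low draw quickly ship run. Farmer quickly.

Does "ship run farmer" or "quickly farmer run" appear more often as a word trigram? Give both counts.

"ship run farmer" (3 vs 1)

"ship run farmer": 3 occurrences
"quickly farmer run": 1 occurrence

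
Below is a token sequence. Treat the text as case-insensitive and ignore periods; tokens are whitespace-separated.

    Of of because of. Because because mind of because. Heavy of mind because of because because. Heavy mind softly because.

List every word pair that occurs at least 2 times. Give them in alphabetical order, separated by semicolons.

Bigram counts meeting the condition (at least 2 times):
  because because: 2
  because heavy: 2
  because of: 2
  of because: 4

because because; because heavy; because of; of because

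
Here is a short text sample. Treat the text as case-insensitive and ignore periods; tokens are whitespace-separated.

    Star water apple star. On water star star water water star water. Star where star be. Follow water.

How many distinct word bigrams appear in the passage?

13

18 tokens → 17 bigram windows in total.
Repeated bigrams (each contributes count−1 duplicates):
  star water: 3
  water star: 3
4 duplicate windows → 17 − 4 = 13 distinct.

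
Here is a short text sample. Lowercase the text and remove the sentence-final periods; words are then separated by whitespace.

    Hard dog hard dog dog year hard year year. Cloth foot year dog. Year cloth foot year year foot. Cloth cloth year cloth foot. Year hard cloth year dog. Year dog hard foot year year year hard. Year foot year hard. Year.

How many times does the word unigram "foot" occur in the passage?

Scanning the 42 tokens for "foot":
  position 11: foot
  position 16: foot
  position 19: foot
  position 24: foot
  position 33: foot
  position 39: foot

6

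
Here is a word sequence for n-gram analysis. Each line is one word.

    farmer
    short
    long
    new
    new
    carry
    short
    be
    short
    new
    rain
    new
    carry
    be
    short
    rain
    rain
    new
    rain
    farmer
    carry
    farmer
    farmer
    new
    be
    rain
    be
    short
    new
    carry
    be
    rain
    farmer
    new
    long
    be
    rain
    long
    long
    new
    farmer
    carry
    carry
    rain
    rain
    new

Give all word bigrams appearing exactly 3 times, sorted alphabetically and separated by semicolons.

be rain; be short; new carry; rain new

Bigram counts meeting the condition (exactly 3 times):
  be rain: 3
  be short: 3
  new carry: 3
  rain new: 3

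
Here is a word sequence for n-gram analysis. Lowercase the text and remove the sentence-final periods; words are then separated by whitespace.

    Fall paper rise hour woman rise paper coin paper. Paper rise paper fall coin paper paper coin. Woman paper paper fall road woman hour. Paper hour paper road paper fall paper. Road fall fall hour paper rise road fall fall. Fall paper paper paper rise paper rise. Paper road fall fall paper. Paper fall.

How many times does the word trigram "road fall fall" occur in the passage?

Scanning the 52 overlapping trigram windows for "road fall fall":
  position 32–34: road fall fall
  position 38–40: road fall fall
  position 49–51: road fall fall

3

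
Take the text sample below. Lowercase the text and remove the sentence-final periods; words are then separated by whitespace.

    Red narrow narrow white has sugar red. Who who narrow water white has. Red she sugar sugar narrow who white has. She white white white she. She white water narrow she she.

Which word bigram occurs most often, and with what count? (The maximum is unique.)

"white has", 3 times

Bigram frequencies (highest first):
  white has: 3
  she white: 2
  white white: 2
  she she: 2
  red narrow: 1
  narrow narrow: 1
  … (20 more, each ≤ 1)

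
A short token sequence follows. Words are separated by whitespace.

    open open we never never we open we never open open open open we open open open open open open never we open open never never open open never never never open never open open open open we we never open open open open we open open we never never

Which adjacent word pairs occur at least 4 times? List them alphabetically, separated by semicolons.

never never; never open; open never; open open; open we; we never; we open

Bigram counts meeting the condition (at least 4 times):
  never never: 5
  never open: 5
  open never: 4
  open open: 18
  open we: 6
  we never: 4
  we open: 4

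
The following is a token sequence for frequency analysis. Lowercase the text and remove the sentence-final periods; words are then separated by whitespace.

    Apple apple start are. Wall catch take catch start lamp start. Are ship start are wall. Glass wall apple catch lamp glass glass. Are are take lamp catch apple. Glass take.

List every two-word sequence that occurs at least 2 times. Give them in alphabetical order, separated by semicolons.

are wall; start are

Bigram counts meeting the condition (at least 2 times):
  are wall: 2
  start are: 3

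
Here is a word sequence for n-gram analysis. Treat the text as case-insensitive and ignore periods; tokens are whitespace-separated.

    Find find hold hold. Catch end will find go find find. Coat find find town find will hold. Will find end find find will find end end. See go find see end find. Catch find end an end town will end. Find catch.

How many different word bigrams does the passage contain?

43 tokens → 42 bigram windows in total.
Repeated bigrams (each contributes count−1 duplicates):
  find find: 4
  end find: 3
  find end: 3
  will find: 3
  find catch: 2
  find will: 2
  go find: 2
12 duplicate windows → 42 − 12 = 30 distinct.

30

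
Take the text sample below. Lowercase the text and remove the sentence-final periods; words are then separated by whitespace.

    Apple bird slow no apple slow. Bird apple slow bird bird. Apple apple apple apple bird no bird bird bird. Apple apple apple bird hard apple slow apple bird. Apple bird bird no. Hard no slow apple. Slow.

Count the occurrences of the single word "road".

0

Scanning the 38 tokens for "road":
  (none found)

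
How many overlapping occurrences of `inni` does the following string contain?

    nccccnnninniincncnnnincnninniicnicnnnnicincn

2

Sliding a length-4 window over the 44 characters (41 positions):
  position 9–12: inni
  position 26–29: inni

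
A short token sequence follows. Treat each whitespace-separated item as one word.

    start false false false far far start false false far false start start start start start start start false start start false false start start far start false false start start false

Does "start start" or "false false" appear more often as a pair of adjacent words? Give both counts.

"start start" (9 vs 5)

"start start": 9 occurrences
"false false": 5 occurrences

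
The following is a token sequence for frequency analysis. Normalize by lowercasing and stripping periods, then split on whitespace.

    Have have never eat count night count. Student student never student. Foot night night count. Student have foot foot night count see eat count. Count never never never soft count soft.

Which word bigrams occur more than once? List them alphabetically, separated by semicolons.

Bigram counts meeting the condition (more than once):
  count student: 2
  eat count: 2
  foot night: 2
  never never: 2
  night count: 3

count student; eat count; foot night; never never; night count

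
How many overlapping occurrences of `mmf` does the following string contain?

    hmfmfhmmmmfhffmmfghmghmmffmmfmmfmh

Sliding a length-3 window over the 34 characters (32 positions):
  position 9–11: mmf
  position 15–17: mmf
  position 23–25: mmf
  position 27–29: mmf
  position 30–32: mmf

5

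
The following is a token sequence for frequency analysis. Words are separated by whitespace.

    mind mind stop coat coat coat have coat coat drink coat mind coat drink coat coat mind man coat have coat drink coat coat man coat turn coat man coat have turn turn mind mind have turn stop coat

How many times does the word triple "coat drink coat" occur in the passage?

3

Scanning the 37 overlapping trigram windows for "coat drink coat":
  position 9–11: coat drink coat
  position 13–15: coat drink coat
  position 21–23: coat drink coat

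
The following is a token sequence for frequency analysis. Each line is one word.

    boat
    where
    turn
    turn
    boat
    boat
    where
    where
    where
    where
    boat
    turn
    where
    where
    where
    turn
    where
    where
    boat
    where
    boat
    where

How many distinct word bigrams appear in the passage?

9

22 tokens → 21 bigram windows in total.
Repeated bigrams (each contributes count−1 duplicates):
  where where: 6
  boat where: 4
  where boat: 3
  turn where: 2
  where turn: 2
12 duplicate windows → 21 − 12 = 9 distinct.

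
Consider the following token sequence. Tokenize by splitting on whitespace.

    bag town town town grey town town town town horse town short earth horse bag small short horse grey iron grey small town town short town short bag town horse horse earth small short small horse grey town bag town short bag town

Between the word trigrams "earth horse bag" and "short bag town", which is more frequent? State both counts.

"earth horse bag": 1 occurrence
"short bag town": 2 occurrences

"short bag town" (2 vs 1)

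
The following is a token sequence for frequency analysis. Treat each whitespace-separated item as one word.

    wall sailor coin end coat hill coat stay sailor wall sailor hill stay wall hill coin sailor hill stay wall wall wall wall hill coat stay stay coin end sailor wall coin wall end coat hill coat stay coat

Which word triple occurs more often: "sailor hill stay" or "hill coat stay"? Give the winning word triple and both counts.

"hill coat stay" (3 vs 2)

"sailor hill stay": 2 occurrences
"hill coat stay": 3 occurrences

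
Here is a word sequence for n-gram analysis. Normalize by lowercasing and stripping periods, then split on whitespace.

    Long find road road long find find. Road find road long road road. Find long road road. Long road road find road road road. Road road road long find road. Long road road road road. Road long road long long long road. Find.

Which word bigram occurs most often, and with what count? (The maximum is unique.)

Bigram frequencies (highest first):
  road road: 13
  road long: 7
  long road: 6
  find road: 5
  road find: 4
  long find: 3
  … (3 more, each ≤ 2)

"road road", 13 times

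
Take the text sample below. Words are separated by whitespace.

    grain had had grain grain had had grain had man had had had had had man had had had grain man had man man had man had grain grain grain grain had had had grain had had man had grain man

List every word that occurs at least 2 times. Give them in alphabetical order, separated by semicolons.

grain; had; man

Unigram counts meeting the condition (at least 2 times):
  grain: 11
  had: 22
  man: 8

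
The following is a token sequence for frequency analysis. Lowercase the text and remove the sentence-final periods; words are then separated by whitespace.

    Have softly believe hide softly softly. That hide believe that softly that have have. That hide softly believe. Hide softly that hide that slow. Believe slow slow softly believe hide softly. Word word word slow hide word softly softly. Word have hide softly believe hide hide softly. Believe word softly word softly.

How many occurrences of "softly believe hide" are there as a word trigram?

4

Scanning the 50 overlapping trigram windows for "softly believe hide":
  position 2–4: softly believe hide
  position 17–19: softly believe hide
  position 28–30: softly believe hide
  position 43–45: softly believe hide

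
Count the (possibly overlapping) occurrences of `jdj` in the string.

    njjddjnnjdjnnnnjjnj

Sliding a length-3 window over the 19 characters (17 positions):
  position 9–11: jdj

1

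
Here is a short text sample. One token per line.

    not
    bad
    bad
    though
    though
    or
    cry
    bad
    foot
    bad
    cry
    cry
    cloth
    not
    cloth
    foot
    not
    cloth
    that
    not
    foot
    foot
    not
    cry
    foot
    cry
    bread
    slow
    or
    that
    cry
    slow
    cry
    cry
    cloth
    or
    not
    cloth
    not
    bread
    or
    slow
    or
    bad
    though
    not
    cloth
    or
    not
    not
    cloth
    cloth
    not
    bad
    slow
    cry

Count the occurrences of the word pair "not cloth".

5

Scanning the 55 overlapping bigram windows for "not cloth":
  position 14–15: not cloth
  position 17–18: not cloth
  position 37–38: not cloth
  position 46–47: not cloth
  position 50–51: not cloth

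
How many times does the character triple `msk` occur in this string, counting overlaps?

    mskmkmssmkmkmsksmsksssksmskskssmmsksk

Sliding a length-3 window over the 37 characters (35 positions):
  position 1–3: msk
  position 13–15: msk
  position 17–19: msk
  position 25–27: msk
  position 33–35: msk

5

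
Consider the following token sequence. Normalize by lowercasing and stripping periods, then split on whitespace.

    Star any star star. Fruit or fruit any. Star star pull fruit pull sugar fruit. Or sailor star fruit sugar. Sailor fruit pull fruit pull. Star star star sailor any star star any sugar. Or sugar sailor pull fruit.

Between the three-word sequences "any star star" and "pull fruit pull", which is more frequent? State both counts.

"any star star": 3 occurrences
"pull fruit pull": 2 occurrences

"any star star" (3 vs 2)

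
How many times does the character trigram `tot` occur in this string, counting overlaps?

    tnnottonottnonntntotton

Sliding a length-3 window over the 23 characters (21 positions):
  position 18–20: tot

1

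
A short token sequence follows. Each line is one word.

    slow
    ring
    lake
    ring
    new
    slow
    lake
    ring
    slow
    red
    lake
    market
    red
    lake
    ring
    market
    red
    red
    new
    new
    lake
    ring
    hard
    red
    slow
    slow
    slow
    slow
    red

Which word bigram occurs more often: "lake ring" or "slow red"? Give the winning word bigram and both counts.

"lake ring" (4 vs 2)

"lake ring": 4 occurrences
"slow red": 2 occurrences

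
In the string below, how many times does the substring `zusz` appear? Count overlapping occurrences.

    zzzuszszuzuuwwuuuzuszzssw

Sliding a length-4 window over the 25 characters (22 positions):
  position 3–6: zusz
  position 18–21: zusz

2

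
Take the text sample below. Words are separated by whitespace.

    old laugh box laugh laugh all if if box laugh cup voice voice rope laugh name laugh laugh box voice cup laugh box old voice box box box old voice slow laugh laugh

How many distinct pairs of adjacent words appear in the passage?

24

33 tokens → 32 bigram windows in total.
Repeated bigrams (each contributes count−1 duplicates):
  laugh box: 3
  laugh laugh: 3
  box box: 2
  box laugh: 2
  box old: 2
  old voice: 2
8 duplicate windows → 32 − 8 = 24 distinct.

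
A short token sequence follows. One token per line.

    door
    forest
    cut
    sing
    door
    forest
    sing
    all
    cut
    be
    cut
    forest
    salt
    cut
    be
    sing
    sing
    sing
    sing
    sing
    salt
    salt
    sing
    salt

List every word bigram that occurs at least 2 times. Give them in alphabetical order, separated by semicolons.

cut be; door forest; sing salt; sing sing

Bigram counts meeting the condition (at least 2 times):
  cut be: 2
  door forest: 2
  sing salt: 2
  sing sing: 4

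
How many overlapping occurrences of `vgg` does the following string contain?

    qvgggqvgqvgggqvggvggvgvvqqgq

Sliding a length-3 window over the 28 characters (26 positions):
  position 2–4: vgg
  position 10–12: vgg
  position 15–17: vgg
  position 18–20: vgg

4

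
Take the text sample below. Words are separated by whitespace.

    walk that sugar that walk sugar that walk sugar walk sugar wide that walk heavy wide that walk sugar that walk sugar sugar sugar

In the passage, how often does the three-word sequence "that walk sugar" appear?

4

Scanning the 22 overlapping trigram windows for "that walk sugar":
  position 4–6: that walk sugar
  position 7–9: that walk sugar
  position 17–19: that walk sugar
  position 20–22: that walk sugar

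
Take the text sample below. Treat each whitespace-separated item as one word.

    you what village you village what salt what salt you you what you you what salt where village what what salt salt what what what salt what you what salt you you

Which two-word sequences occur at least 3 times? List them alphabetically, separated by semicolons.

salt what; what salt; what what; you what; you you

Bigram counts meeting the condition (at least 3 times):
  salt what: 3
  what salt: 6
  what what: 3
  you what: 4
  you you: 3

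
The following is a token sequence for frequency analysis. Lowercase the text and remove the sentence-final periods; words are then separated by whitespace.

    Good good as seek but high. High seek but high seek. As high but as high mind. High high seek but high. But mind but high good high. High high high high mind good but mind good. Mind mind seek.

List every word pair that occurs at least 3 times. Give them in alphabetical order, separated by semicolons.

but high; high high; high seek; seek but

Bigram counts meeting the condition (at least 3 times):
  but high: 4
  high high: 6
  high seek: 3
  seek but: 3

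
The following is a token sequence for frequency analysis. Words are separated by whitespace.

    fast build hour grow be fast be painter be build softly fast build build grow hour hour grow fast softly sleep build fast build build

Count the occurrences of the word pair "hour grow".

Scanning the 24 overlapping bigram windows for "hour grow":
  position 3–4: hour grow
  position 17–18: hour grow

2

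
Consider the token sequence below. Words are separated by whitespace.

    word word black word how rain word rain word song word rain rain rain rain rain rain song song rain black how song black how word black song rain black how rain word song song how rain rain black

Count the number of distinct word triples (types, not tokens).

39 tokens → 37 trigram windows in total.
Repeated trigrams (each contributes count−1 duplicates):
  rain rain rain: 4
  how rain word: 2
  rain black how: 2
  rain word song: 2
  song rain black: 2
7 duplicate windows → 37 − 7 = 30 distinct.

30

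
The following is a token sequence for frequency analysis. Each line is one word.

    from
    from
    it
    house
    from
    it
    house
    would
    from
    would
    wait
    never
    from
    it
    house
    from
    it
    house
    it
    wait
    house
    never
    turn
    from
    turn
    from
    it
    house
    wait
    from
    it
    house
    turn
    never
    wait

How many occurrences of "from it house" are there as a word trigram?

6

Scanning the 33 overlapping trigram windows for "from it house":
  position 2–4: from it house
  position 5–7: from it house
  position 13–15: from it house
  position 16–18: from it house
  position 26–28: from it house
  position 30–32: from it house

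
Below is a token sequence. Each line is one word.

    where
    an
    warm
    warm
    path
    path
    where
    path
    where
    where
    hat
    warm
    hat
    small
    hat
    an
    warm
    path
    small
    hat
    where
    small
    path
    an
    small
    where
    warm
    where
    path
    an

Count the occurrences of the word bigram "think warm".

Scanning the 29 overlapping bigram windows for "think warm":
  (none found)

0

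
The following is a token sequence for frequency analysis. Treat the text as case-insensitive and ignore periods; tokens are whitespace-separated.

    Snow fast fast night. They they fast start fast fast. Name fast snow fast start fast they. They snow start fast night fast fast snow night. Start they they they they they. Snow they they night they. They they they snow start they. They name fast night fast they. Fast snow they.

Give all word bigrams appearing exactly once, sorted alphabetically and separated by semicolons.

Bigram counts meeting the condition (exactly once):
  fast name: 1
  night start: 1
  snow night: 1
  they name: 1
  they night: 1

fast name; night start; snow night; they name; they night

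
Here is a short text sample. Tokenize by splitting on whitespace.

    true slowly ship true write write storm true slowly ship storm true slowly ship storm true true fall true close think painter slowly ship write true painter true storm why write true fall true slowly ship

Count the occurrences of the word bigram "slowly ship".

5

Scanning the 35 overlapping bigram windows for "slowly ship":
  position 2–3: slowly ship
  position 9–10: slowly ship
  position 13–14: slowly ship
  position 23–24: slowly ship
  position 35–36: slowly ship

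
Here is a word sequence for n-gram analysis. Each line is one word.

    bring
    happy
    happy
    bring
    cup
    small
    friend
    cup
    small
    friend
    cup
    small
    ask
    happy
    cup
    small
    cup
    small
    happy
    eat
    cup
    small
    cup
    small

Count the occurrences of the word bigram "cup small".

7

Scanning the 23 overlapping bigram windows for "cup small":
  position 5–6: cup small
  position 8–9: cup small
  position 11–12: cup small
  position 15–16: cup small
  position 17–18: cup small
  position 21–22: cup small
  position 23–24: cup small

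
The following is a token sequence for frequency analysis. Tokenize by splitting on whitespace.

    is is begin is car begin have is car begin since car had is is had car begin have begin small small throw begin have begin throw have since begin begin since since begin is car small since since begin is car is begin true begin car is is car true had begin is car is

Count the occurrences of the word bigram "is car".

Scanning the 55 overlapping bigram windows for "is car":
  position 4–5: is car
  position 8–9: is car
  position 35–36: is car
  position 41–42: is car
  position 49–50: is car
  position 54–55: is car

6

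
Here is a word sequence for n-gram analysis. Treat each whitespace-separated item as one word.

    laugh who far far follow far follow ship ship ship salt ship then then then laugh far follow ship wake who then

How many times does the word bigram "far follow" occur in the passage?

3

Scanning the 21 overlapping bigram windows for "far follow":
  position 4–5: far follow
  position 6–7: far follow
  position 17–18: far follow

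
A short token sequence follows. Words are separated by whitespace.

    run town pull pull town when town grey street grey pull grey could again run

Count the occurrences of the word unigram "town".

Scanning the 15 tokens for "town":
  position 2: town
  position 5: town
  position 7: town

3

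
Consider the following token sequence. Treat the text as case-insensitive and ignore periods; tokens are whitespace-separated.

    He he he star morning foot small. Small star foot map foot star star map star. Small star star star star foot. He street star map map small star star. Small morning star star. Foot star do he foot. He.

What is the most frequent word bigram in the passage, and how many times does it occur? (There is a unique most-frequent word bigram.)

"star star", 6 times

Bigram frequencies (highest first):
  star star: 6
  small star: 3
  star foot: 3
  he he: 2
  foot star: 2
  star map: 2
  … (19 more, each ≤ 2)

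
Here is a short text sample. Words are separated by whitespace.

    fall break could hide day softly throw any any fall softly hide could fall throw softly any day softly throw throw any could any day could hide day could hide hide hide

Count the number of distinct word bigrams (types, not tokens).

22

32 tokens → 31 bigram windows in total.
Repeated bigrams (each contributes count−1 duplicates):
  could hide: 3
  any day: 2
  day could: 2
  day softly: 2
  hide day: 2
  hide hide: 2
  softly throw: 2
  throw any: 2
9 duplicate windows → 31 − 9 = 22 distinct.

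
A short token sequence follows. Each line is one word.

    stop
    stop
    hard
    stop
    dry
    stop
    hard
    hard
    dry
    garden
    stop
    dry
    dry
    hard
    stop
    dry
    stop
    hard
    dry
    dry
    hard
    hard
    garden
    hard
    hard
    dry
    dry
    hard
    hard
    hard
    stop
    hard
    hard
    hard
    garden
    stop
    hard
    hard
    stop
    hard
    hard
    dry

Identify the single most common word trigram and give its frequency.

Trigram frequencies (highest first):
  stop hard hard: 4
  hard hard dry: 3
  dry dry hard: 3
  hard stop dry: 2
  stop dry stop: 2
  dry stop hard: 2
  … (18 more, each ≤ 2)

"stop hard hard", 4 times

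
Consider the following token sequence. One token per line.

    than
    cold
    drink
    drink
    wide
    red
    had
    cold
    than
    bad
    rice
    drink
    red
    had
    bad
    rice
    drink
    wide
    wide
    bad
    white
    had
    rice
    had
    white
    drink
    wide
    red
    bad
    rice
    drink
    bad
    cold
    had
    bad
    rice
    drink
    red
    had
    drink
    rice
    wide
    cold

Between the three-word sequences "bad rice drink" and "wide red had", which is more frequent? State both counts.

"bad rice drink": 4 occurrences
"wide red had": 1 occurrence

"bad rice drink" (4 vs 1)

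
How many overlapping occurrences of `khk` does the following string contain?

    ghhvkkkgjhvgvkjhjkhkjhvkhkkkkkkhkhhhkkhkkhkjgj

Sliding a length-3 window over the 46 characters (44 positions):
  position 18–20: khk
  position 24–26: khk
  position 31–33: khk
  position 38–40: khk
  position 41–43: khk

5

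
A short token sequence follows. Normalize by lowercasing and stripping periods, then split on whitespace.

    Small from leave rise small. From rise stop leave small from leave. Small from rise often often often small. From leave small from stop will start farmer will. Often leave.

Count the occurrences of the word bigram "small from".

Scanning the 29 overlapping bigram windows for "small from":
  position 1–2: small from
  position 5–6: small from
  position 10–11: small from
  position 13–14: small from
  position 19–20: small from
  position 22–23: small from

6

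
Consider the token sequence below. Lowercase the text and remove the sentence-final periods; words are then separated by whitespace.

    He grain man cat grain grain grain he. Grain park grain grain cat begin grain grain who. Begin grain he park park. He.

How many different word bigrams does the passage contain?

16

23 tokens → 22 bigram windows in total.
Repeated bigrams (each contributes count−1 duplicates):
  grain grain: 4
  begin grain: 2
  grain he: 2
  he grain: 2
6 duplicate windows → 22 − 6 = 16 distinct.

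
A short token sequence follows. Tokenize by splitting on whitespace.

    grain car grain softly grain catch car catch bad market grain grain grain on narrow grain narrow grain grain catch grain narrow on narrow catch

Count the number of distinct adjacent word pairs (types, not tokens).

18

25 tokens → 24 bigram windows in total.
Repeated bigrams (each contributes count−1 duplicates):
  grain grain: 3
  grain catch: 2
  grain narrow: 2
  narrow grain: 2
  on narrow: 2
6 duplicate windows → 24 − 6 = 18 distinct.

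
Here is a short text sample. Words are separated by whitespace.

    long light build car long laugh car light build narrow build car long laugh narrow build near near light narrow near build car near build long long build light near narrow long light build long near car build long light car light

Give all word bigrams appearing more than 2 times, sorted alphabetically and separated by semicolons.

build car; build long; light build; long light

Bigram counts meeting the condition (more than 2 times):
  build car: 3
  build long: 3
  light build: 3
  long light: 3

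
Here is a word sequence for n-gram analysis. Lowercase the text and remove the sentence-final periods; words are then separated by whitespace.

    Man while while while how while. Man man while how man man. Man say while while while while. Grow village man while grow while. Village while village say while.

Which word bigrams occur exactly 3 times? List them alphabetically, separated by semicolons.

Bigram counts meeting the condition (exactly 3 times):
  man man: 3
  man while: 3

man man; man while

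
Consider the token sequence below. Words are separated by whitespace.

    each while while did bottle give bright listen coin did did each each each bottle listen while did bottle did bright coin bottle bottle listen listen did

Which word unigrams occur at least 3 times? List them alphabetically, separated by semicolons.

bottle; did; each; listen; while

Unigram counts meeting the condition (at least 3 times):
  bottle: 5
  did: 6
  each: 4
  listen: 4
  while: 3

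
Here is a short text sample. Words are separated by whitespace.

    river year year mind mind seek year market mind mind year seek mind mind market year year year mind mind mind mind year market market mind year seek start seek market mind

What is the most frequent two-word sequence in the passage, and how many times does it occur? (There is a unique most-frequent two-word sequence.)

Bigram frequencies (highest first):
  mind mind: 6
  year year: 3
  market mind: 3
  mind year: 3
  year mind: 2
  year market: 2
  … (11 more, each ≤ 2)

"mind mind", 6 times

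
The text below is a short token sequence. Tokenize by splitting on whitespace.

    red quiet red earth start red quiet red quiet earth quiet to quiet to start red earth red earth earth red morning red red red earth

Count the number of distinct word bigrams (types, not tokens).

26 tokens → 25 bigram windows in total.
Repeated bigrams (each contributes count−1 duplicates):
  red earth: 4
  red quiet: 3
  earth red: 2
  quiet red: 2
  quiet to: 2
  red red: 2
  start red: 2
10 duplicate windows → 25 − 10 = 15 distinct.

15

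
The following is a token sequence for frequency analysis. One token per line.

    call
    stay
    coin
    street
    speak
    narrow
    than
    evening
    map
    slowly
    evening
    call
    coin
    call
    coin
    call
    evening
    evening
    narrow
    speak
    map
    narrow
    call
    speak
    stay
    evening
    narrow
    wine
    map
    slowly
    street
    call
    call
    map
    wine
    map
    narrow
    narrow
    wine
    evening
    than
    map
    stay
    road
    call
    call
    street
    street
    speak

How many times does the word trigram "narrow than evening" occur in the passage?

Scanning the 47 overlapping trigram windows for "narrow than evening":
  position 6–8: narrow than evening

1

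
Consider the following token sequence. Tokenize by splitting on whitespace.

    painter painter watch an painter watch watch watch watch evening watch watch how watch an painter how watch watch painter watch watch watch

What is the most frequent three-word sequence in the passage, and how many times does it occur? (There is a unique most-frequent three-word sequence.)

Trigram frequencies (highest first):
  watch watch watch: 3
  watch an painter: 2
  painter watch watch: 2
  painter painter watch: 1
  painter watch an: 1
  an painter watch: 1
  … (11 more, each ≤ 1)

"watch watch watch", 3 times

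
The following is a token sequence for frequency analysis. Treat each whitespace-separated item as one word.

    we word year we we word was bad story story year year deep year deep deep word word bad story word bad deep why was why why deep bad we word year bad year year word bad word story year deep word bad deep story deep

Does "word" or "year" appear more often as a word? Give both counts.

"word" (9 vs 8)

"word": 9 occurrences
"year": 8 occurrences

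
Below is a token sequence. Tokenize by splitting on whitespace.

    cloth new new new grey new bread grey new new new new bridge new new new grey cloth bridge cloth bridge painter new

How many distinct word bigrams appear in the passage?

13

23 tokens → 22 bigram windows in total.
Repeated bigrams (each contributes count−1 duplicates):
  new new: 7
  cloth bridge: 2
  grey new: 2
  new grey: 2
9 duplicate windows → 22 − 9 = 13 distinct.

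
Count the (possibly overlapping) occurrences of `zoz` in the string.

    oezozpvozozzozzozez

4

Sliding a length-3 window over the 19 characters (17 positions):
  position 3–5: zoz
  position 9–11: zoz
  position 12–14: zoz
  position 15–17: zoz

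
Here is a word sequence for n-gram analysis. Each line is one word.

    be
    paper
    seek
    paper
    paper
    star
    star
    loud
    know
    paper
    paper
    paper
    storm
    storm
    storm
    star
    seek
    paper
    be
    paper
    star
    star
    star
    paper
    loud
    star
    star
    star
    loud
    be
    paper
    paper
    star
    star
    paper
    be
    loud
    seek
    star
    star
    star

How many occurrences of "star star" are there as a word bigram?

8

Scanning the 40 overlapping bigram windows for "star star":
  position 6–7: star star
  position 21–22: star star
  position 22–23: star star
  position 26–27: star star
  position 27–28: star star
  position 33–34: star star
  position 39–40: star star
  position 40–41: star star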